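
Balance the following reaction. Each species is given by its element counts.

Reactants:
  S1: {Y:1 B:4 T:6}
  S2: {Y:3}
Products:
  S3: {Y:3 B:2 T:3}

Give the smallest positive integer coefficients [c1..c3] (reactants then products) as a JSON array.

Coefficients: [3, 5, 6]

Y: 3·1+5·3 = 18 | 6·3 = 18
B: 3·4+5·0 = 12 | 6·2 = 12
T: 3·6+5·0 = 18 | 6·3 = 18
gcd(3,5,6) = 1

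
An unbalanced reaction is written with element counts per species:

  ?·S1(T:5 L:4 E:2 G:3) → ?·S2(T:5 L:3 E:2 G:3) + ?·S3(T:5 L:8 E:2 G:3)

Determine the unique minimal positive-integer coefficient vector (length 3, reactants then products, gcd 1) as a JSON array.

T: 5·5 = 25 | 4·5+1·5 = 25
L: 5·4 = 20 | 4·3+1·8 = 20
E: 5·2 = 10 | 4·2+1·2 = 10
G: 5·3 = 15 | 4·3+1·3 = 15
gcd(5,4,1) = 1

Coefficients: [5, 4, 1]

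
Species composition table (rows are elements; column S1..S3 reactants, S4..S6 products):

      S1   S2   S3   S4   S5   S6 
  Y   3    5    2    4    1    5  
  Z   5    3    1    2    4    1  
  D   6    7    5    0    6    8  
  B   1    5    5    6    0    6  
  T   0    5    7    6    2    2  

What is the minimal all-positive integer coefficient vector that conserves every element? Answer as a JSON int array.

Y: 4·3+1·5+3·2 = 23 | 2·4+5·1+2·5 = 23
Z: 4·5+1·3+3·1 = 26 | 2·2+5·4+2·1 = 26
D: 4·6+1·7+3·5 = 46 | 2·0+5·6+2·8 = 46
B: 4·1+1·5+3·5 = 24 | 2·6+5·0+2·6 = 24
T: 4·0+1·5+3·7 = 26 | 2·6+5·2+2·2 = 26
gcd(4,1,3,2,5,2) = 1

Coefficients: [4, 1, 3, 2, 5, 2]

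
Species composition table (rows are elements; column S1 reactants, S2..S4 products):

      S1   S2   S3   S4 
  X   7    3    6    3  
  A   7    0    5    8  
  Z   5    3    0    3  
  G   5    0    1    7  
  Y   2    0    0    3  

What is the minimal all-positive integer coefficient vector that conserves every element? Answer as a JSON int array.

Coefficients: [3, 3, 1, 2]

X: 3·7 = 21 | 3·3+1·6+2·3 = 21
A: 3·7 = 21 | 3·0+1·5+2·8 = 21
Z: 3·5 = 15 | 3·3+1·0+2·3 = 15
G: 3·5 = 15 | 3·0+1·1+2·7 = 15
Y: 3·2 = 6 | 3·0+1·0+2·3 = 6
gcd(3,3,1,2) = 1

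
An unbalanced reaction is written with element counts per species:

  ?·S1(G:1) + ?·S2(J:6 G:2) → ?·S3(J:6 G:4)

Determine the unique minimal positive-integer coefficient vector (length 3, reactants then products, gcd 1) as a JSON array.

J: 2·0+1·6 = 6 | 1·6 = 6
G: 2·1+1·2 = 4 | 1·4 = 4
gcd(2,1,1) = 1

Coefficients: [2, 1, 1]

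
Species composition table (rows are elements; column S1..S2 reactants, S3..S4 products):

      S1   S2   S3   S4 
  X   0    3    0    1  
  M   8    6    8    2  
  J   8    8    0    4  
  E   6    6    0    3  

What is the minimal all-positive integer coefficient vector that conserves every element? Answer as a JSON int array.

Coefficients: [1, 2, 1, 6]

X: 1·0+2·3 = 6 | 1·0+6·1 = 6
M: 1·8+2·6 = 20 | 1·8+6·2 = 20
J: 1·8+2·8 = 24 | 1·0+6·4 = 24
E: 1·6+2·6 = 18 | 1·0+6·3 = 18
gcd(1,2,1,6) = 1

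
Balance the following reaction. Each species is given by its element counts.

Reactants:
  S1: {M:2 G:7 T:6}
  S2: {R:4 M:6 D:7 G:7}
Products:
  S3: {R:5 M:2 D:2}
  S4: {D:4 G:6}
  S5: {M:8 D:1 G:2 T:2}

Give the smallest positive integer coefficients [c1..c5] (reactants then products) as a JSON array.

R: 1·0+5·4 = 20 | 4·5+6·0+3·0 = 20
M: 1·2+5·6 = 32 | 4·2+6·0+3·8 = 32
D: 1·0+5·7 = 35 | 4·2+6·4+3·1 = 35
G: 1·7+5·7 = 42 | 4·0+6·6+3·2 = 42
T: 1·6+5·0 = 6 | 4·0+6·0+3·2 = 6
gcd(1,5,4,6,3) = 1

Coefficients: [1, 5, 4, 6, 3]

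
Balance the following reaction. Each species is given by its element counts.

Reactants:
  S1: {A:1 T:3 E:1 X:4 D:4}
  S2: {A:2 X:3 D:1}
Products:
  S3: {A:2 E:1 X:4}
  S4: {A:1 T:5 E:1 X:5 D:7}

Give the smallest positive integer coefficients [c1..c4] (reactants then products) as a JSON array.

Coefficients: [5, 1, 2, 3]

A: 5·1+1·2 = 7 | 2·2+3·1 = 7
T: 5·3+1·0 = 15 | 2·0+3·5 = 15
E: 5·1+1·0 = 5 | 2·1+3·1 = 5
X: 5·4+1·3 = 23 | 2·4+3·5 = 23
D: 5·4+1·1 = 21 | 2·0+3·7 = 21
gcd(5,1,2,3) = 1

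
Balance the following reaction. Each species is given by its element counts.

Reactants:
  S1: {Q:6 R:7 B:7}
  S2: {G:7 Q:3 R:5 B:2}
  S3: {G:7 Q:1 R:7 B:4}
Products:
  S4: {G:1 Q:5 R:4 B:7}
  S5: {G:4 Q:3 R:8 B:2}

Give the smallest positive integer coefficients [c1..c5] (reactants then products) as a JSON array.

Coefficients: [5, 2, 1, 5, 4]

G: 5·0+2·7+1·7 = 21 | 5·1+4·4 = 21
Q: 5·6+2·3+1·1 = 37 | 5·5+4·3 = 37
R: 5·7+2·5+1·7 = 52 | 5·4+4·8 = 52
B: 5·7+2·2+1·4 = 43 | 5·7+4·2 = 43
gcd(5,2,1,5,4) = 1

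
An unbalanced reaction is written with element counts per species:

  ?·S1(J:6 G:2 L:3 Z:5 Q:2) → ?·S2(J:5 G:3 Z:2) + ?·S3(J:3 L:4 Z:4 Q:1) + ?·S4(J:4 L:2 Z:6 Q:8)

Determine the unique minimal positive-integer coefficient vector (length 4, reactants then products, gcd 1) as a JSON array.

J: 6·6 = 36 | 4·5+4·3+1·4 = 36
G: 6·2 = 12 | 4·3+4·0+1·0 = 12
L: 6·3 = 18 | 4·0+4·4+1·2 = 18
Z: 6·5 = 30 | 4·2+4·4+1·6 = 30
Q: 6·2 = 12 | 4·0+4·1+1·8 = 12
gcd(6,4,4,1) = 1

Coefficients: [6, 4, 4, 1]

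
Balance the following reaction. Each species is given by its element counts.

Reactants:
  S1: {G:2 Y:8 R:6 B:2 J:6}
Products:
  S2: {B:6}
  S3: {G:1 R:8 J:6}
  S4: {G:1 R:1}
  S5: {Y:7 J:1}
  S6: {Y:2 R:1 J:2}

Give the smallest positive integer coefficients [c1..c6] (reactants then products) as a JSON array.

Coefficients: [3, 1, 1, 5, 2, 5]

G: 3·2 = 6 | 1·0+1·1+5·1+2·0+5·0 = 6
Y: 3·8 = 24 | 1·0+1·0+5·0+2·7+5·2 = 24
R: 3·6 = 18 | 1·0+1·8+5·1+2·0+5·1 = 18
B: 3·2 = 6 | 1·6+1·0+5·0+2·0+5·0 = 6
J: 3·6 = 18 | 1·0+1·6+5·0+2·1+5·2 = 18
gcd(3,1,1,5,2,5) = 1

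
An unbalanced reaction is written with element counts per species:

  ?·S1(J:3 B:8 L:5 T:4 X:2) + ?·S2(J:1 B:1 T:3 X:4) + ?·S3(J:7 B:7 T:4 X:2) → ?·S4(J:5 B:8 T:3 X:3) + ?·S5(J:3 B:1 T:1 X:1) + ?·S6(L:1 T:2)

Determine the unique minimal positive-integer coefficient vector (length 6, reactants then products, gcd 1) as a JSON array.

J: 1·3+2·1+5·7 = 40 | 5·5+5·3+5·0 = 40
B: 1·8+2·1+5·7 = 45 | 5·8+5·1+5·0 = 45
L: 1·5+2·0+5·0 = 5 | 5·0+5·0+5·1 = 5
T: 1·4+2·3+5·4 = 30 | 5·3+5·1+5·2 = 30
X: 1·2+2·4+5·2 = 20 | 5·3+5·1+5·0 = 20
gcd(1,2,5,5,5,5) = 1

Coefficients: [1, 2, 5, 5, 5, 5]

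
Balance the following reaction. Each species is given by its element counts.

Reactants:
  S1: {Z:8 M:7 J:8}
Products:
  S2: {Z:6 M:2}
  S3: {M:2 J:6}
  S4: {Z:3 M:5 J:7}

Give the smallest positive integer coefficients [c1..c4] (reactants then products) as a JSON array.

Z: 6·8 = 48 | 5·6+1·0+6·3 = 48
M: 6·7 = 42 | 5·2+1·2+6·5 = 42
J: 6·8 = 48 | 5·0+1·6+6·7 = 48
gcd(6,5,1,6) = 1

Coefficients: [6, 5, 1, 6]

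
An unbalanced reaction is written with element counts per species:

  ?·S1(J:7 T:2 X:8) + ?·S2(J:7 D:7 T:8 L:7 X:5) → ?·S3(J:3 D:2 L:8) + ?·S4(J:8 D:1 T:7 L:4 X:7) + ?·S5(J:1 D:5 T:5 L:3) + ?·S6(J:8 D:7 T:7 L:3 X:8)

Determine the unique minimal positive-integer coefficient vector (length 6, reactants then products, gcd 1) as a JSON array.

Coefficients: [1, 6, 2, 2, 3, 3]

J: 1·7+6·7 = 49 | 2·3+2·8+3·1+3·8 = 49
D: 1·0+6·7 = 42 | 2·2+2·1+3·5+3·7 = 42
T: 1·2+6·8 = 50 | 2·0+2·7+3·5+3·7 = 50
L: 1·0+6·7 = 42 | 2·8+2·4+3·3+3·3 = 42
X: 1·8+6·5 = 38 | 2·0+2·7+3·0+3·8 = 38
gcd(1,6,2,2,3,3) = 1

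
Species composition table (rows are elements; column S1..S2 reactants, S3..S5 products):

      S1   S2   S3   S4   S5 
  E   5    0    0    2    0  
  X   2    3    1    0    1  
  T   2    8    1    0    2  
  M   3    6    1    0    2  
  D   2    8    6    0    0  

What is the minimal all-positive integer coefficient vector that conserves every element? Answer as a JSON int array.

E: 2·5+1·0 = 10 | 2·0+5·2+5·0 = 10
X: 2·2+1·3 = 7 | 2·1+5·0+5·1 = 7
T: 2·2+1·8 = 12 | 2·1+5·0+5·2 = 12
M: 2·3+1·6 = 12 | 2·1+5·0+5·2 = 12
D: 2·2+1·8 = 12 | 2·6+5·0+5·0 = 12
gcd(2,1,2,5,5) = 1

Coefficients: [2, 1, 2, 5, 5]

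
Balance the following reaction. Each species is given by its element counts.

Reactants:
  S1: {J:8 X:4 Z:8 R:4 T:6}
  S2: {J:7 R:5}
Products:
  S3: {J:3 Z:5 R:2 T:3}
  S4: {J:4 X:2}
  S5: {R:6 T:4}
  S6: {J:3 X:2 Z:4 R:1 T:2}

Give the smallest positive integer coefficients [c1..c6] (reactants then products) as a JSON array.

J: 5·8+1·7 = 47 | 4·3+5·4+2·0+5·3 = 47
X: 5·4+1·0 = 20 | 4·0+5·2+2·0+5·2 = 20
Z: 5·8+1·0 = 40 | 4·5+5·0+2·0+5·4 = 40
R: 5·4+1·5 = 25 | 4·2+5·0+2·6+5·1 = 25
T: 5·6+1·0 = 30 | 4·3+5·0+2·4+5·2 = 30
gcd(5,1,4,5,2,5) = 1

Coefficients: [5, 1, 4, 5, 2, 5]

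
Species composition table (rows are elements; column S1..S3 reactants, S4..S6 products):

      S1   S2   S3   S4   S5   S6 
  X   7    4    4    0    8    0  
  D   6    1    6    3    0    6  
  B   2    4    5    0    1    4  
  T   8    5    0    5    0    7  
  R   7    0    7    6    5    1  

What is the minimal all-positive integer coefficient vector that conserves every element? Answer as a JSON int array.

X: 4·7+3·4+2·4 = 48 | 1·0+6·8+6·0 = 48
D: 4·6+3·1+2·6 = 39 | 1·3+6·0+6·6 = 39
B: 4·2+3·4+2·5 = 30 | 1·0+6·1+6·4 = 30
T: 4·8+3·5+2·0 = 47 | 1·5+6·0+6·7 = 47
R: 4·7+3·0+2·7 = 42 | 1·6+6·5+6·1 = 42
gcd(4,3,2,1,6,6) = 1

Coefficients: [4, 3, 2, 1, 6, 6]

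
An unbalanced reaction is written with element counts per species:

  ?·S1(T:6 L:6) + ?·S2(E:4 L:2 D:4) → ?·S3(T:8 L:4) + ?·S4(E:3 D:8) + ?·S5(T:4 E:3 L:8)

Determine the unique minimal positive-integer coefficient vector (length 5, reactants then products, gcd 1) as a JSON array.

T: 6·6+6·0 = 36 | 2·8+3·0+5·4 = 36
E: 6·0+6·4 = 24 | 2·0+3·3+5·3 = 24
L: 6·6+6·2 = 48 | 2·4+3·0+5·8 = 48
D: 6·0+6·4 = 24 | 2·0+3·8+5·0 = 24
gcd(6,6,2,3,5) = 1

Coefficients: [6, 6, 2, 3, 5]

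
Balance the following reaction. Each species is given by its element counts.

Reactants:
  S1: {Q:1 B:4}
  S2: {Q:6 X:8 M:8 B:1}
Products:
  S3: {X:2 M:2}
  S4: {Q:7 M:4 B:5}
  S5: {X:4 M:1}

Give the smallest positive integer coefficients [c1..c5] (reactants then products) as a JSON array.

Coefficients: [3, 3, 4, 3, 4]

Q: 3·1+3·6 = 21 | 4·0+3·7+4·0 = 21
X: 3·0+3·8 = 24 | 4·2+3·0+4·4 = 24
M: 3·0+3·8 = 24 | 4·2+3·4+4·1 = 24
B: 3·4+3·1 = 15 | 4·0+3·5+4·0 = 15
gcd(3,3,4,3,4) = 1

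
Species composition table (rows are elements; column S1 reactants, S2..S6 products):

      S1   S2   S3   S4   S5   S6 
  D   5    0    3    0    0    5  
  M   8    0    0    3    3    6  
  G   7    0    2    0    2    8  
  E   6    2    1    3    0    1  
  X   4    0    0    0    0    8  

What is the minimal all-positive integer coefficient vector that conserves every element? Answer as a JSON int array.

Coefficients: [6, 5, 5, 6, 4, 3]

D: 6·5 = 30 | 5·0+5·3+6·0+4·0+3·5 = 30
M: 6·8 = 48 | 5·0+5·0+6·3+4·3+3·6 = 48
G: 6·7 = 42 | 5·0+5·2+6·0+4·2+3·8 = 42
E: 6·6 = 36 | 5·2+5·1+6·3+4·0+3·1 = 36
X: 6·4 = 24 | 5·0+5·0+6·0+4·0+3·8 = 24
gcd(6,5,5,6,4,3) = 1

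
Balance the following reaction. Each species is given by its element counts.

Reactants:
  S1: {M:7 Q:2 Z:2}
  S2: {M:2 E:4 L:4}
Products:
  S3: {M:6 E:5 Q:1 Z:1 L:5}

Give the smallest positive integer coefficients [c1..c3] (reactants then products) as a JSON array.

M: 2·7+5·2 = 24 | 4·6 = 24
E: 2·0+5·4 = 20 | 4·5 = 20
Q: 2·2+5·0 = 4 | 4·1 = 4
Z: 2·2+5·0 = 4 | 4·1 = 4
L: 2·0+5·4 = 20 | 4·5 = 20
gcd(2,5,4) = 1

Coefficients: [2, 5, 4]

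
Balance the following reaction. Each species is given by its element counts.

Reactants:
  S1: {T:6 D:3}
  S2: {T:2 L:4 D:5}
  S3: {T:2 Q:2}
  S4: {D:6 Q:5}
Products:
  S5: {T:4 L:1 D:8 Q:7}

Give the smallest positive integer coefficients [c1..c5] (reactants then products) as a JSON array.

T: 1·6+1·2+4·2+4·0 = 16 | 4·4 = 16
L: 1·0+1·4+4·0+4·0 = 4 | 4·1 = 4
D: 1·3+1·5+4·0+4·6 = 32 | 4·8 = 32
Q: 1·0+1·0+4·2+4·5 = 28 | 4·7 = 28
gcd(1,1,4,4,4) = 1

Coefficients: [1, 1, 4, 4, 4]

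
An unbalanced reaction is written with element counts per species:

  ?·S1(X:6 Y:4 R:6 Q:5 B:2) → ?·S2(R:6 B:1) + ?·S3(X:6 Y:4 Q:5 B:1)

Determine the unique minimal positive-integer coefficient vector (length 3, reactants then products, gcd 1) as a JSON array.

X: 1·6 = 6 | 1·0+1·6 = 6
Y: 1·4 = 4 | 1·0+1·4 = 4
R: 1·6 = 6 | 1·6+1·0 = 6
Q: 1·5 = 5 | 1·0+1·5 = 5
B: 1·2 = 2 | 1·1+1·1 = 2
gcd(1,1,1) = 1

Coefficients: [1, 1, 1]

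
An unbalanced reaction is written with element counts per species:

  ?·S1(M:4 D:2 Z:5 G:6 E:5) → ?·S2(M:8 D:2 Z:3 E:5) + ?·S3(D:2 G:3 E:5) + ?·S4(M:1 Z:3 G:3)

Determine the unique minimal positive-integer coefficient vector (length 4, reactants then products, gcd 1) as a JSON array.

Coefficients: [3, 1, 2, 4]

M: 3·4 = 12 | 1·8+2·0+4·1 = 12
D: 3·2 = 6 | 1·2+2·2+4·0 = 6
Z: 3·5 = 15 | 1·3+2·0+4·3 = 15
G: 3·6 = 18 | 1·0+2·3+4·3 = 18
E: 3·5 = 15 | 1·5+2·5+4·0 = 15
gcd(3,1,2,4) = 1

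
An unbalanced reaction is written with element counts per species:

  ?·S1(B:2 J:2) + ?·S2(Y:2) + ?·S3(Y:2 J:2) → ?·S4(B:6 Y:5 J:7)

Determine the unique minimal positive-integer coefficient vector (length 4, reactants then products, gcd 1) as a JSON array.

B: 6·2+4·0+1·0 = 12 | 2·6 = 12
Y: 6·0+4·2+1·2 = 10 | 2·5 = 10
J: 6·2+4·0+1·2 = 14 | 2·7 = 14
gcd(6,4,1,2) = 1

Coefficients: [6, 4, 1, 2]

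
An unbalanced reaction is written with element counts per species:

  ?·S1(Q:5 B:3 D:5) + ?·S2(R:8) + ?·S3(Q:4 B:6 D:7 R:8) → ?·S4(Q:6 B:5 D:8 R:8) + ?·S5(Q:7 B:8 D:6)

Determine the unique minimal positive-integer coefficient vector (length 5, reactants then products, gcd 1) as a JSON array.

Coefficients: [5, 2, 3, 5, 1]

Q: 5·5+2·0+3·4 = 37 | 5·6+1·7 = 37
B: 5·3+2·0+3·6 = 33 | 5·5+1·8 = 33
D: 5·5+2·0+3·7 = 46 | 5·8+1·6 = 46
R: 5·0+2·8+3·8 = 40 | 5·8+1·0 = 40
gcd(5,2,3,5,1) = 1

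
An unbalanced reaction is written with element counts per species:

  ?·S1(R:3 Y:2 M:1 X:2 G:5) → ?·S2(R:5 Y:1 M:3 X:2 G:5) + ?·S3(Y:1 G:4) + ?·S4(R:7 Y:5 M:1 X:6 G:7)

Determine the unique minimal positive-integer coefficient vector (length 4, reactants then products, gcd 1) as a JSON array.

R: 4·3 = 12 | 1·5+2·0+1·7 = 12
Y: 4·2 = 8 | 1·1+2·1+1·5 = 8
M: 4·1 = 4 | 1·3+2·0+1·1 = 4
X: 4·2 = 8 | 1·2+2·0+1·6 = 8
G: 4·5 = 20 | 1·5+2·4+1·7 = 20
gcd(4,1,2,1) = 1

Coefficients: [4, 1, 2, 1]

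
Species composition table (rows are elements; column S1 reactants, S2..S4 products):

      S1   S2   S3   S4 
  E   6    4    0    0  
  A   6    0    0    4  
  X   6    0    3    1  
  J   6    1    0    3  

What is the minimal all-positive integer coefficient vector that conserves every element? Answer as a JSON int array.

E: 2·6 = 12 | 3·4+3·0+3·0 = 12
A: 2·6 = 12 | 3·0+3·0+3·4 = 12
X: 2·6 = 12 | 3·0+3·3+3·1 = 12
J: 2·6 = 12 | 3·1+3·0+3·3 = 12
gcd(2,3,3,3) = 1

Coefficients: [2, 3, 3, 3]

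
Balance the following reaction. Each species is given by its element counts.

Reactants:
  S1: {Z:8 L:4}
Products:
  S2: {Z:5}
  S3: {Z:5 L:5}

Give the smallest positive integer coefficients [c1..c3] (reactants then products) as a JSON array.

Z: 5·8 = 40 | 4·5+4·5 = 40
L: 5·4 = 20 | 4·0+4·5 = 20
gcd(5,4,4) = 1

Coefficients: [5, 4, 4]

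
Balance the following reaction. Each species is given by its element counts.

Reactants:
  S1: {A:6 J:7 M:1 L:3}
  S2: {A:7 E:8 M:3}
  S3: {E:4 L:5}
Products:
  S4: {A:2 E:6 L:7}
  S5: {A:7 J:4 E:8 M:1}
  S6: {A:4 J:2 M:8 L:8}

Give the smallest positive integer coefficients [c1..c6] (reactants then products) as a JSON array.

Coefficients: [2, 3, 6, 4, 3, 1]

A: 2·6+3·7+6·0 = 33 | 4·2+3·7+1·4 = 33
J: 2·7+3·0+6·0 = 14 | 4·0+3·4+1·2 = 14
E: 2·0+3·8+6·4 = 48 | 4·6+3·8+1·0 = 48
M: 2·1+3·3+6·0 = 11 | 4·0+3·1+1·8 = 11
L: 2·3+3·0+6·5 = 36 | 4·7+3·0+1·8 = 36
gcd(2,3,6,4,3,1) = 1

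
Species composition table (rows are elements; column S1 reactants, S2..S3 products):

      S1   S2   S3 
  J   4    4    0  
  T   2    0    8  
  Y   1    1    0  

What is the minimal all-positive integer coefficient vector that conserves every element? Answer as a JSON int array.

J: 4·4 = 16 | 4·4+1·0 = 16
T: 4·2 = 8 | 4·0+1·8 = 8
Y: 4·1 = 4 | 4·1+1·0 = 4
gcd(4,4,1) = 1

Coefficients: [4, 4, 1]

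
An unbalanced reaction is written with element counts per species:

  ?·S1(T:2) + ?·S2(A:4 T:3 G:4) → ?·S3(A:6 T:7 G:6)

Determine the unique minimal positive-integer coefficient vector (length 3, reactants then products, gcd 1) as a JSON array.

A: 5·0+6·4 = 24 | 4·6 = 24
T: 5·2+6·3 = 28 | 4·7 = 28
G: 5·0+6·4 = 24 | 4·6 = 24
gcd(5,6,4) = 1

Coefficients: [5, 6, 4]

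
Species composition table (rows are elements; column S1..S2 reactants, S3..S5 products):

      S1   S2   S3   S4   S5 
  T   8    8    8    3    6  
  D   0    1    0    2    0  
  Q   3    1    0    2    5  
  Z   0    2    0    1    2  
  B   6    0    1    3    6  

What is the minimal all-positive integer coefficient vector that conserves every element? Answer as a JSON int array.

T: 5·8+4·8 = 72 | 6·8+2·3+3·6 = 72
D: 5·0+4·1 = 4 | 6·0+2·2+3·0 = 4
Q: 5·3+4·1 = 19 | 6·0+2·2+3·5 = 19
Z: 5·0+4·2 = 8 | 6·0+2·1+3·2 = 8
B: 5·6+4·0 = 30 | 6·1+2·3+3·6 = 30
gcd(5,4,6,2,3) = 1

Coefficients: [5, 4, 6, 2, 3]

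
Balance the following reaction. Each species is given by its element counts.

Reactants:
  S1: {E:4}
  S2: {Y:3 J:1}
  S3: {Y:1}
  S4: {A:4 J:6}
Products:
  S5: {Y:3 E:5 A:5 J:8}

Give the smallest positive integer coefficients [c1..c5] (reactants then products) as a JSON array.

Y: 5·0+2·3+6·1+5·0 = 12 | 4·3 = 12
E: 5·4+2·0+6·0+5·0 = 20 | 4·5 = 20
A: 5·0+2·0+6·0+5·4 = 20 | 4·5 = 20
J: 5·0+2·1+6·0+5·6 = 32 | 4·8 = 32
gcd(5,2,6,5,4) = 1

Coefficients: [5, 2, 6, 5, 4]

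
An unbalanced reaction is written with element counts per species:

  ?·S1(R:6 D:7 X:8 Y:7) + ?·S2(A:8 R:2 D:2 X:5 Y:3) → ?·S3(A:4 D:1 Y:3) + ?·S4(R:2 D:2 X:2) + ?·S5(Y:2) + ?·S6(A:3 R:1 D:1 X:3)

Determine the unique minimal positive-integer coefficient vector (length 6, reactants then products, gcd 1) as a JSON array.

A: 1·0+2·8 = 16 | 1·4+3·0+5·0+4·3 = 16
R: 1·6+2·2 = 10 | 1·0+3·2+5·0+4·1 = 10
D: 1·7+2·2 = 11 | 1·1+3·2+5·0+4·1 = 11
X: 1·8+2·5 = 18 | 1·0+3·2+5·0+4·3 = 18
Y: 1·7+2·3 = 13 | 1·3+3·0+5·2+4·0 = 13
gcd(1,2,1,3,5,4) = 1

Coefficients: [1, 2, 1, 3, 5, 4]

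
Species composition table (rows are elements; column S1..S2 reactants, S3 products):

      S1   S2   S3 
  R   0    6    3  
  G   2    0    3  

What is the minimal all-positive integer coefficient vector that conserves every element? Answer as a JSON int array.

Coefficients: [3, 1, 2]

R: 3·0+1·6 = 6 | 2·3 = 6
G: 3·2+1·0 = 6 | 2·3 = 6
gcd(3,1,2) = 1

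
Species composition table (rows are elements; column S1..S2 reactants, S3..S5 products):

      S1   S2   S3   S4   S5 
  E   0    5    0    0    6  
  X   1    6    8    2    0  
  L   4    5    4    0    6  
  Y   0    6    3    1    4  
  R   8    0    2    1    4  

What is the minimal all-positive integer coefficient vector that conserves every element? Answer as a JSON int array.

Coefficients: [4, 6, 4, 4, 5]

E: 4·0+6·5 = 30 | 4·0+4·0+5·6 = 30
X: 4·1+6·6 = 40 | 4·8+4·2+5·0 = 40
L: 4·4+6·5 = 46 | 4·4+4·0+5·6 = 46
Y: 4·0+6·6 = 36 | 4·3+4·1+5·4 = 36
R: 4·8+6·0 = 32 | 4·2+4·1+5·4 = 32
gcd(4,6,4,4,5) = 1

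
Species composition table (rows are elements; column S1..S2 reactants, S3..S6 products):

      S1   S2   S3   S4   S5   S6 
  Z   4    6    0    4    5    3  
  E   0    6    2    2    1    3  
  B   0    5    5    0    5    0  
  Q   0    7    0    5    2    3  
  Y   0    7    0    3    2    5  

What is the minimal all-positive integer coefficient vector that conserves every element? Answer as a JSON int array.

Coefficients: [1, 6, 5, 5, 1, 5]

Z: 1·4+6·6 = 40 | 5·0+5·4+1·5+5·3 = 40
E: 1·0+6·6 = 36 | 5·2+5·2+1·1+5·3 = 36
B: 1·0+6·5 = 30 | 5·5+5·0+1·5+5·0 = 30
Q: 1·0+6·7 = 42 | 5·0+5·5+1·2+5·3 = 42
Y: 1·0+6·7 = 42 | 5·0+5·3+1·2+5·5 = 42
gcd(1,6,5,5,1,5) = 1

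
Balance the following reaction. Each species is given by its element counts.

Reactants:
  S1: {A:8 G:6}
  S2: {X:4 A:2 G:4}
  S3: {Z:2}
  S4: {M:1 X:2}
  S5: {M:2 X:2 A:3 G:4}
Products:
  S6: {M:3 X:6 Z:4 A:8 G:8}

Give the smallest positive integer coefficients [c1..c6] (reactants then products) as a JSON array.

M: 2·0+1·0+6·0+5·1+2·2 = 9 | 3·3 = 9
X: 2·0+1·4+6·0+5·2+2·2 = 18 | 3·6 = 18
Z: 2·0+1·0+6·2+5·0+2·0 = 12 | 3·4 = 12
A: 2·8+1·2+6·0+5·0+2·3 = 24 | 3·8 = 24
G: 2·6+1·4+6·0+5·0+2·4 = 24 | 3·8 = 24
gcd(2,1,6,5,2,3) = 1

Coefficients: [2, 1, 6, 5, 2, 3]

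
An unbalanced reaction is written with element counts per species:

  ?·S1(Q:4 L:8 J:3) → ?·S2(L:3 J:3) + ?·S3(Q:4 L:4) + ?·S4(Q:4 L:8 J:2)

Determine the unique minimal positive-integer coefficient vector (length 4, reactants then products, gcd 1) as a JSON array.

Coefficients: [6, 4, 3, 3]

Q: 6·4 = 24 | 4·0+3·4+3·4 = 24
L: 6·8 = 48 | 4·3+3·4+3·8 = 48
J: 6·3 = 18 | 4·3+3·0+3·2 = 18
gcd(6,4,3,3) = 1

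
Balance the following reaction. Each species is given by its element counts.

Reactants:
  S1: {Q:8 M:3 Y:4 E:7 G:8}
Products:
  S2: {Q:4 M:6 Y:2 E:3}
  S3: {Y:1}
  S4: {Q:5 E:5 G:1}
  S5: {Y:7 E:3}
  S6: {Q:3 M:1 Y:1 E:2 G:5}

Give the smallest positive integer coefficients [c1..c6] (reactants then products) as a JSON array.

Q: 4·8 = 32 | 1·4+1·0+2·5+1·0+6·3 = 32
M: 4·3 = 12 | 1·6+1·0+2·0+1·0+6·1 = 12
Y: 4·4 = 16 | 1·2+1·1+2·0+1·7+6·1 = 16
E: 4·7 = 28 | 1·3+1·0+2·5+1·3+6·2 = 28
G: 4·8 = 32 | 1·0+1·0+2·1+1·0+6·5 = 32
gcd(4,1,1,2,1,6) = 1

Coefficients: [4, 1, 1, 2, 1, 6]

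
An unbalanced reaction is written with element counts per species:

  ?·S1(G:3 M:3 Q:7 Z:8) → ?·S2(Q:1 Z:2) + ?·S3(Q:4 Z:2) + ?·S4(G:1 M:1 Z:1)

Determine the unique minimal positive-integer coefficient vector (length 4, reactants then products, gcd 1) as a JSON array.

G: 2·3 = 6 | 2·0+3·0+6·1 = 6
M: 2·3 = 6 | 2·0+3·0+6·1 = 6
Q: 2·7 = 14 | 2·1+3·4+6·0 = 14
Z: 2·8 = 16 | 2·2+3·2+6·1 = 16
gcd(2,2,3,6) = 1

Coefficients: [2, 2, 3, 6]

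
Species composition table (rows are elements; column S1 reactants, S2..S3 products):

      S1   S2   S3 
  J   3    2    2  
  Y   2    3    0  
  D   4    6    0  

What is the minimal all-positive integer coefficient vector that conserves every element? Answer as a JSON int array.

J: 6·3 = 18 | 4·2+5·2 = 18
Y: 6·2 = 12 | 4·3+5·0 = 12
D: 6·4 = 24 | 4·6+5·0 = 24
gcd(6,4,5) = 1

Coefficients: [6, 4, 5]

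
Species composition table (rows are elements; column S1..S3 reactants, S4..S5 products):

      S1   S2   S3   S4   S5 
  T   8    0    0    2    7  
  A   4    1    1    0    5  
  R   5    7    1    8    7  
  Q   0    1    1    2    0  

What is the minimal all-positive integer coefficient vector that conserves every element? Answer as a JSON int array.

T: 6·8+5·0+1·0 = 48 | 3·2+6·7 = 48
A: 6·4+5·1+1·1 = 30 | 3·0+6·5 = 30
R: 6·5+5·7+1·1 = 66 | 3·8+6·7 = 66
Q: 6·0+5·1+1·1 = 6 | 3·2+6·0 = 6
gcd(6,5,1,3,6) = 1

Coefficients: [6, 5, 1, 3, 6]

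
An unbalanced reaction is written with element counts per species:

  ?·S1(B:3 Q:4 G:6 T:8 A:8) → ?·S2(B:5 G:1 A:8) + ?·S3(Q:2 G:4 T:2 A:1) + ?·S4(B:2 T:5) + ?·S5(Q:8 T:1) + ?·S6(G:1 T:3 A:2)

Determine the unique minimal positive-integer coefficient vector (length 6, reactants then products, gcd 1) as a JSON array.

Coefficients: [4, 2, 4, 1, 1, 6]

B: 4·3 = 12 | 2·5+4·0+1·2+1·0+6·0 = 12
Q: 4·4 = 16 | 2·0+4·2+1·0+1·8+6·0 = 16
G: 4·6 = 24 | 2·1+4·4+1·0+1·0+6·1 = 24
T: 4·8 = 32 | 2·0+4·2+1·5+1·1+6·3 = 32
A: 4·8 = 32 | 2·8+4·1+1·0+1·0+6·2 = 32
gcd(4,2,4,1,1,6) = 1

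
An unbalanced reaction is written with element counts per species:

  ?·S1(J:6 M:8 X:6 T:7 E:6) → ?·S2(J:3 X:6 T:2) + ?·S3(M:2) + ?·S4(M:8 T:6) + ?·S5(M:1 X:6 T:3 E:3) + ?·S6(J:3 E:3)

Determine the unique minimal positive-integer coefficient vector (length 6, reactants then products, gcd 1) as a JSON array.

Coefficients: [4, 2, 3, 3, 2, 6]

J: 4·6 = 24 | 2·3+3·0+3·0+2·0+6·3 = 24
M: 4·8 = 32 | 2·0+3·2+3·8+2·1+6·0 = 32
X: 4·6 = 24 | 2·6+3·0+3·0+2·6+6·0 = 24
T: 4·7 = 28 | 2·2+3·0+3·6+2·3+6·0 = 28
E: 4·6 = 24 | 2·0+3·0+3·0+2·3+6·3 = 24
gcd(4,2,3,3,2,6) = 1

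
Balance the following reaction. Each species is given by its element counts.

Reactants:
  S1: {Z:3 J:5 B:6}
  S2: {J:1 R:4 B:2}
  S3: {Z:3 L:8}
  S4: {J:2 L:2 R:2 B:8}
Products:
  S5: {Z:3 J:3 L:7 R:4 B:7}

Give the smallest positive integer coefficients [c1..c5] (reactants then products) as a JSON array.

Coefficients: [1, 3, 3, 2, 4]

Z: 1·3+3·0+3·3+2·0 = 12 | 4·3 = 12
J: 1·5+3·1+3·0+2·2 = 12 | 4·3 = 12
L: 1·0+3·0+3·8+2·2 = 28 | 4·7 = 28
R: 1·0+3·4+3·0+2·2 = 16 | 4·4 = 16
B: 1·6+3·2+3·0+2·8 = 28 | 4·7 = 28
gcd(1,3,3,2,4) = 1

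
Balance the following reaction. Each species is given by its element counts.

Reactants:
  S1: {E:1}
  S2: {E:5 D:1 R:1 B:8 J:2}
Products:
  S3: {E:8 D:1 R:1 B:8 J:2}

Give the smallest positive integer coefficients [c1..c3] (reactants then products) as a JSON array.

Coefficients: [3, 1, 1]

E: 3·1+1·5 = 8 | 1·8 = 8
D: 3·0+1·1 = 1 | 1·1 = 1
R: 3·0+1·1 = 1 | 1·1 = 1
B: 3·0+1·8 = 8 | 1·8 = 8
J: 3·0+1·2 = 2 | 1·2 = 2
gcd(3,1,1) = 1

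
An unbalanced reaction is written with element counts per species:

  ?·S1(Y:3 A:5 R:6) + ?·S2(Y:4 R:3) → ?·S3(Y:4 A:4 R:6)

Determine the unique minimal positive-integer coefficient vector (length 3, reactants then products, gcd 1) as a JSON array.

Coefficients: [4, 2, 5]

Y: 4·3+2·4 = 20 | 5·4 = 20
A: 4·5+2·0 = 20 | 5·4 = 20
R: 4·6+2·3 = 30 | 5·6 = 30
gcd(4,2,5) = 1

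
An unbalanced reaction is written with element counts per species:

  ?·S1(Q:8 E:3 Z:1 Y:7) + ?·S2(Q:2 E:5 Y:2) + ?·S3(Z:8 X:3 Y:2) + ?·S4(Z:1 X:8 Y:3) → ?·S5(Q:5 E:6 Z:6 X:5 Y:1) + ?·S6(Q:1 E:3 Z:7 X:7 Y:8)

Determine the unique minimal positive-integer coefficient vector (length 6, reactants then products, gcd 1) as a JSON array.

Coefficients: [1, 6, 6, 4, 3, 5]

Q: 1·8+6·2+6·0+4·0 = 20 | 3·5+5·1 = 20
E: 1·3+6·5+6·0+4·0 = 33 | 3·6+5·3 = 33
Z: 1·1+6·0+6·8+4·1 = 53 | 3·6+5·7 = 53
X: 1·0+6·0+6·3+4·8 = 50 | 3·5+5·7 = 50
Y: 1·7+6·2+6·2+4·3 = 43 | 3·1+5·8 = 43
gcd(1,6,6,4,3,5) = 1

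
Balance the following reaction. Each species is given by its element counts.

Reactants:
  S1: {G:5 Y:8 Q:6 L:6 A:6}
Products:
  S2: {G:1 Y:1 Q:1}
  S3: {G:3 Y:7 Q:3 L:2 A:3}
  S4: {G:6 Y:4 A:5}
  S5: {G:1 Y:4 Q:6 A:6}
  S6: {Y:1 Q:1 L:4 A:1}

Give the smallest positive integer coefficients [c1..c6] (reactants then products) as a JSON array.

G: 3·5 = 15 | 5·1+1·3+1·6+1·1+4·0 = 15
Y: 3·8 = 24 | 5·1+1·7+1·4+1·4+4·1 = 24
Q: 3·6 = 18 | 5·1+1·3+1·0+1·6+4·1 = 18
L: 3·6 = 18 | 5·0+1·2+1·0+1·0+4·4 = 18
A: 3·6 = 18 | 5·0+1·3+1·5+1·6+4·1 = 18
gcd(3,5,1,1,1,4) = 1

Coefficients: [3, 5, 1, 1, 1, 4]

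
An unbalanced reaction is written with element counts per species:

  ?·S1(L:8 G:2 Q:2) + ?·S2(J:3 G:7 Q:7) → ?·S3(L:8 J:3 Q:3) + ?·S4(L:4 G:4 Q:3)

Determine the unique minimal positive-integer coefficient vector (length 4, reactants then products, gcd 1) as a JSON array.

L: 5·8+2·0 = 40 | 2·8+6·4 = 40
J: 5·0+2·3 = 6 | 2·3+6·0 = 6
G: 5·2+2·7 = 24 | 2·0+6·4 = 24
Q: 5·2+2·7 = 24 | 2·3+6·3 = 24
gcd(5,2,2,6) = 1

Coefficients: [5, 2, 2, 6]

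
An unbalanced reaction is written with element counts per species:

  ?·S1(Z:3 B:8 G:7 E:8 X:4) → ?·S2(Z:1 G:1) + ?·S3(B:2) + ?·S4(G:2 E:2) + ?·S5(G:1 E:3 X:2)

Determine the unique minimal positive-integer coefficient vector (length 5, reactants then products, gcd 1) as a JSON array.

Z: 1·3 = 3 | 3·1+4·0+1·0+2·0 = 3
B: 1·8 = 8 | 3·0+4·2+1·0+2·0 = 8
G: 1·7 = 7 | 3·1+4·0+1·2+2·1 = 7
E: 1·8 = 8 | 3·0+4·0+1·2+2·3 = 8
X: 1·4 = 4 | 3·0+4·0+1·0+2·2 = 4
gcd(1,3,4,1,2) = 1

Coefficients: [1, 3, 4, 1, 2]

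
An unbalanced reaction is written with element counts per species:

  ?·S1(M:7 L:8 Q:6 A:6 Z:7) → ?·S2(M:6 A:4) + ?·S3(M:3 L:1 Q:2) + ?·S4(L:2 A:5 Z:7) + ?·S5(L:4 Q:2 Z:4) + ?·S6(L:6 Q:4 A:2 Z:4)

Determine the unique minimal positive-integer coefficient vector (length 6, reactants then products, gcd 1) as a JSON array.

M: 6·7 = 42 | 4·6+6·3+2·0+2·0+5·0 = 42
L: 6·8 = 48 | 4·0+6·1+2·2+2·4+5·6 = 48
Q: 6·6 = 36 | 4·0+6·2+2·0+2·2+5·4 = 36
A: 6·6 = 36 | 4·4+6·0+2·5+2·0+5·2 = 36
Z: 6·7 = 42 | 4·0+6·0+2·7+2·4+5·4 = 42
gcd(6,4,6,2,2,5) = 1

Coefficients: [6, 4, 6, 2, 2, 5]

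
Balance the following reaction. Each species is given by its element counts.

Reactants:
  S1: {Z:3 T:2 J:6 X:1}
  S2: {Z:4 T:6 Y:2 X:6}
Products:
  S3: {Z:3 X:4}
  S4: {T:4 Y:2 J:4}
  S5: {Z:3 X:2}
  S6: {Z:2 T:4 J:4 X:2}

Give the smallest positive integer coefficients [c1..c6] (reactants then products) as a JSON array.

Coefficients: [6, 4, 2, 4, 6, 5]

Z: 6·3+4·4 = 34 | 2·3+4·0+6·3+5·2 = 34
T: 6·2+4·6 = 36 | 2·0+4·4+6·0+5·4 = 36
Y: 6·0+4·2 = 8 | 2·0+4·2+6·0+5·0 = 8
J: 6·6+4·0 = 36 | 2·0+4·4+6·0+5·4 = 36
X: 6·1+4·6 = 30 | 2·4+4·0+6·2+5·2 = 30
gcd(6,4,2,4,6,5) = 1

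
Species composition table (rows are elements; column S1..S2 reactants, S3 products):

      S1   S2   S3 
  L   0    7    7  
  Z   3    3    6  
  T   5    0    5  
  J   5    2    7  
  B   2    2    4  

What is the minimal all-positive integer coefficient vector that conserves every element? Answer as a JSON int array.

Coefficients: [1, 1, 1]

L: 1·0+1·7 = 7 | 1·7 = 7
Z: 1·3+1·3 = 6 | 1·6 = 6
T: 1·5+1·0 = 5 | 1·5 = 5
J: 1·5+1·2 = 7 | 1·7 = 7
B: 1·2+1·2 = 4 | 1·4 = 4
gcd(1,1,1) = 1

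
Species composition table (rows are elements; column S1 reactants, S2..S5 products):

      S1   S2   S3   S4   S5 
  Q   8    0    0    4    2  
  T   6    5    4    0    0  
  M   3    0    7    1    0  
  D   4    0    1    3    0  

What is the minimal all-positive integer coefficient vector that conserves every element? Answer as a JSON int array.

Q: 4·8 = 32 | 4·0+1·0+5·4+6·2 = 32
T: 4·6 = 24 | 4·5+1·4+5·0+6·0 = 24
M: 4·3 = 12 | 4·0+1·7+5·1+6·0 = 12
D: 4·4 = 16 | 4·0+1·1+5·3+6·0 = 16
gcd(4,4,1,5,6) = 1

Coefficients: [4, 4, 1, 5, 6]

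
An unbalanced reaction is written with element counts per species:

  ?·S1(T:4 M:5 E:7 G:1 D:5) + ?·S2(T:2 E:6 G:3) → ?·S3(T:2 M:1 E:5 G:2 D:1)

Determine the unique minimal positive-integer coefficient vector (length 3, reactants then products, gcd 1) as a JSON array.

Coefficients: [1, 3, 5]

T: 1·4+3·2 = 10 | 5·2 = 10
M: 1·5+3·0 = 5 | 5·1 = 5
E: 1·7+3·6 = 25 | 5·5 = 25
G: 1·1+3·3 = 10 | 5·2 = 10
D: 1·5+3·0 = 5 | 5·1 = 5
gcd(1,3,5) = 1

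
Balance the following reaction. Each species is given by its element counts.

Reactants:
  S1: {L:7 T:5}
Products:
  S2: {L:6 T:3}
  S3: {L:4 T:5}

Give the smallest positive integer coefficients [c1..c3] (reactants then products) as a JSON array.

L: 6·7 = 42 | 5·6+3·4 = 42
T: 6·5 = 30 | 5·3+3·5 = 30
gcd(6,5,3) = 1

Coefficients: [6, 5, 3]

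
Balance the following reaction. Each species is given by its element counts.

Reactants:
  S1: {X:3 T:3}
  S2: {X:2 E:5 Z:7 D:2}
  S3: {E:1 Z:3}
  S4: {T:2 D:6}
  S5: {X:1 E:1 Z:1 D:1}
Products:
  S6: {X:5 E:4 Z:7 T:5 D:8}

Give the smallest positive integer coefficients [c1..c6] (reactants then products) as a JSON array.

Coefficients: [4, 1, 5, 4, 6, 4]

X: 4·3+1·2+5·0+4·0+6·1 = 20 | 4·5 = 20
E: 4·0+1·5+5·1+4·0+6·1 = 16 | 4·4 = 16
Z: 4·0+1·7+5·3+4·0+6·1 = 28 | 4·7 = 28
T: 4·3+1·0+5·0+4·2+6·0 = 20 | 4·5 = 20
D: 4·0+1·2+5·0+4·6+6·1 = 32 | 4·8 = 32
gcd(4,1,5,4,6,4) = 1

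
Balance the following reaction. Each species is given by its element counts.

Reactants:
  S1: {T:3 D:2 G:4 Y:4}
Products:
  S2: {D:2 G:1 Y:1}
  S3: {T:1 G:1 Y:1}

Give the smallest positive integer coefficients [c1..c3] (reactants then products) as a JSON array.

T: 1·3 = 3 | 1·0+3·1 = 3
D: 1·2 = 2 | 1·2+3·0 = 2
G: 1·4 = 4 | 1·1+3·1 = 4
Y: 1·4 = 4 | 1·1+3·1 = 4
gcd(1,1,3) = 1

Coefficients: [1, 1, 3]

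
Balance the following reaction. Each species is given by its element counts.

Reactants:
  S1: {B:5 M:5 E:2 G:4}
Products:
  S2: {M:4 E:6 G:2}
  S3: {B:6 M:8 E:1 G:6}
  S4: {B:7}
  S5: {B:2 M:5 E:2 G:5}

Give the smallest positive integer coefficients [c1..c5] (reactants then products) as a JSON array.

B: 6·5 = 30 | 1·0+2·6+2·7+2·2 = 30
M: 6·5 = 30 | 1·4+2·8+2·0+2·5 = 30
E: 6·2 = 12 | 1·6+2·1+2·0+2·2 = 12
G: 6·4 = 24 | 1·2+2·6+2·0+2·5 = 24
gcd(6,1,2,2,2) = 1

Coefficients: [6, 1, 2, 2, 2]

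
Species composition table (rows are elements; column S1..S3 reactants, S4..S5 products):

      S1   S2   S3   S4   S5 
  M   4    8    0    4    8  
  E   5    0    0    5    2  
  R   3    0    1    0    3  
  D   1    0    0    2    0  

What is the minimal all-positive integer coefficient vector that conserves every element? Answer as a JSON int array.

Coefficients: [4, 4, 3, 2, 5]

M: 4·4+4·8+3·0 = 48 | 2·4+5·8 = 48
E: 4·5+4·0+3·0 = 20 | 2·5+5·2 = 20
R: 4·3+4·0+3·1 = 15 | 2·0+5·3 = 15
D: 4·1+4·0+3·0 = 4 | 2·2+5·0 = 4
gcd(4,4,3,2,5) = 1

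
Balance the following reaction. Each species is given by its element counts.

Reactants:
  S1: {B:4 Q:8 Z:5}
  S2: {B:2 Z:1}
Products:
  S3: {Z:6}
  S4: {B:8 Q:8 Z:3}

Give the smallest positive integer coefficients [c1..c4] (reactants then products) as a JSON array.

B: 3·4+6·2 = 24 | 2·0+3·8 = 24
Q: 3·8+6·0 = 24 | 2·0+3·8 = 24
Z: 3·5+6·1 = 21 | 2·6+3·3 = 21
gcd(3,6,2,3) = 1

Coefficients: [3, 6, 2, 3]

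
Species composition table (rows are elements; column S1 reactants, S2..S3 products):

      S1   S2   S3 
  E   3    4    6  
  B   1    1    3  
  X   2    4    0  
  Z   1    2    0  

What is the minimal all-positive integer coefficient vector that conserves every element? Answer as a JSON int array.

E: 6·3 = 18 | 3·4+1·6 = 18
B: 6·1 = 6 | 3·1+1·3 = 6
X: 6·2 = 12 | 3·4+1·0 = 12
Z: 6·1 = 6 | 3·2+1·0 = 6
gcd(6,3,1) = 1

Coefficients: [6, 3, 1]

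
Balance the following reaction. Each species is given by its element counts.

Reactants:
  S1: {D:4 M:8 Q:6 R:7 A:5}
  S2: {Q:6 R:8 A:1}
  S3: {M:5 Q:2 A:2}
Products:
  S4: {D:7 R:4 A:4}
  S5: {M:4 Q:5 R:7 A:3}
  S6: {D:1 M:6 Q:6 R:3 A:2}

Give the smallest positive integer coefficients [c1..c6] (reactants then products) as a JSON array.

D: 3·4+5·0+6·0 = 12 | 1·7+6·0+5·1 = 12
M: 3·8+5·0+6·5 = 54 | 1·0+6·4+5·6 = 54
Q: 3·6+5·6+6·2 = 60 | 1·0+6·5+5·6 = 60
R: 3·7+5·8+6·0 = 61 | 1·4+6·7+5·3 = 61
A: 3·5+5·1+6·2 = 32 | 1·4+6·3+5·2 = 32
gcd(3,5,6,1,6,5) = 1

Coefficients: [3, 5, 6, 1, 6, 5]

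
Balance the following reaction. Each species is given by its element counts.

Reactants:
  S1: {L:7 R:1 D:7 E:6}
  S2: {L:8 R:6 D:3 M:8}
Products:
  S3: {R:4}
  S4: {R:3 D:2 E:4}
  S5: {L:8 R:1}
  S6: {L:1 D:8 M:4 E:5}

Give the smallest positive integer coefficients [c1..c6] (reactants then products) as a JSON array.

Coefficients: [4, 2, 2, 1, 5, 4]

L: 4·7+2·8 = 44 | 2·0+1·0+5·8+4·1 = 44
R: 4·1+2·6 = 16 | 2·4+1·3+5·1+4·0 = 16
D: 4·7+2·3 = 34 | 2·0+1·2+5·0+4·8 = 34
M: 4·0+2·8 = 16 | 2·0+1·0+5·0+4·4 = 16
E: 4·6+2·0 = 24 | 2·0+1·4+5·0+4·5 = 24
gcd(4,2,2,1,5,4) = 1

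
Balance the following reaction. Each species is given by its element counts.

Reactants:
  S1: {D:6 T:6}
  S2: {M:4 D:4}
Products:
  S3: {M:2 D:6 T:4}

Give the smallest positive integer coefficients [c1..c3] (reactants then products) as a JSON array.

Coefficients: [4, 3, 6]

M: 4·0+3·4 = 12 | 6·2 = 12
D: 4·6+3·4 = 36 | 6·6 = 36
T: 4·6+3·0 = 24 | 6·4 = 24
gcd(4,3,6) = 1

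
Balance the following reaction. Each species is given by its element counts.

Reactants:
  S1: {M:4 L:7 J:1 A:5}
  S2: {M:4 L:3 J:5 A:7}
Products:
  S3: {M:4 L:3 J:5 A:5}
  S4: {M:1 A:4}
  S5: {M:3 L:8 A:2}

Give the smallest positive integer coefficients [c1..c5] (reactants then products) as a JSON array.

M: 5·4+2·4 = 28 | 3·4+4·1+4·3 = 28
L: 5·7+2·3 = 41 | 3·3+4·0+4·8 = 41
J: 5·1+2·5 = 15 | 3·5+4·0+4·0 = 15
A: 5·5+2·7 = 39 | 3·5+4·4+4·2 = 39
gcd(5,2,3,4,4) = 1

Coefficients: [5, 2, 3, 4, 4]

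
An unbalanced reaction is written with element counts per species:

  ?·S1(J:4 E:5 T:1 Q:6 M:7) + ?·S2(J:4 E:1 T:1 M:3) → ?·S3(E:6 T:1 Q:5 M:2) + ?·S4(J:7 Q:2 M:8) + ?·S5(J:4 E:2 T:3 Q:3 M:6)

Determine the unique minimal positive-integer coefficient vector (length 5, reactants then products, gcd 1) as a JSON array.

J: 6·4+2·4 = 32 | 5·0+4·7+1·4 = 32
E: 6·5+2·1 = 32 | 5·6+4·0+1·2 = 32
T: 6·1+2·1 = 8 | 5·1+4·0+1·3 = 8
Q: 6·6+2·0 = 36 | 5·5+4·2+1·3 = 36
M: 6·7+2·3 = 48 | 5·2+4·8+1·6 = 48
gcd(6,2,5,4,1) = 1

Coefficients: [6, 2, 5, 4, 1]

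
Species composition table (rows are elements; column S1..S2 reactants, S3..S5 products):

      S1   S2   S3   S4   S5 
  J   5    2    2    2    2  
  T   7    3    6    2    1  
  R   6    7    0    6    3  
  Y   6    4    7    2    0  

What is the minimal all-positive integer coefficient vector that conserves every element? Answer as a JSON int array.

J: 2·5+3·2 = 16 | 2·2+5·2+1·2 = 16
T: 2·7+3·3 = 23 | 2·6+5·2+1·1 = 23
R: 2·6+3·7 = 33 | 2·0+5·6+1·3 = 33
Y: 2·6+3·4 = 24 | 2·7+5·2+1·0 = 24
gcd(2,3,2,5,1) = 1

Coefficients: [2, 3, 2, 5, 1]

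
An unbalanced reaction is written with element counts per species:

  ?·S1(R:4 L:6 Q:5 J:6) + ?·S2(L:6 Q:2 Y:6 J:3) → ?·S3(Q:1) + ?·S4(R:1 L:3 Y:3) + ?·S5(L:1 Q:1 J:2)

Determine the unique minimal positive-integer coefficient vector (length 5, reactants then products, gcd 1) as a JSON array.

R: 1·4+2·0 = 4 | 3·0+4·1+6·0 = 4
L: 1·6+2·6 = 18 | 3·0+4·3+6·1 = 18
Q: 1·5+2·2 = 9 | 3·1+4·0+6·1 = 9
Y: 1·0+2·6 = 12 | 3·0+4·3+6·0 = 12
J: 1·6+2·3 = 12 | 3·0+4·0+6·2 = 12
gcd(1,2,3,4,6) = 1

Coefficients: [1, 2, 3, 4, 6]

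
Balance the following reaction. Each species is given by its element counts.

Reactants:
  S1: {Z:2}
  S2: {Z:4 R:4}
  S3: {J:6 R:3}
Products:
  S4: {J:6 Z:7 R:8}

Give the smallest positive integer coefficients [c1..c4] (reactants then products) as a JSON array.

J: 4·0+5·0+4·6 = 24 | 4·6 = 24
Z: 4·2+5·4+4·0 = 28 | 4·7 = 28
R: 4·0+5·4+4·3 = 32 | 4·8 = 32
gcd(4,5,4,4) = 1

Coefficients: [4, 5, 4, 4]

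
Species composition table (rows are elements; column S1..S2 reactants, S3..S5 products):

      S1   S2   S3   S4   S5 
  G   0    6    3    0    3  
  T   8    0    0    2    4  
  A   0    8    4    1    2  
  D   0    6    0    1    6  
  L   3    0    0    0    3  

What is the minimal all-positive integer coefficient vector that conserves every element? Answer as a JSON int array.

Coefficients: [3, 4, 5, 6, 3]

G: 3·0+4·6 = 24 | 5·3+6·0+3·3 = 24
T: 3·8+4·0 = 24 | 5·0+6·2+3·4 = 24
A: 3·0+4·8 = 32 | 5·4+6·1+3·2 = 32
D: 3·0+4·6 = 24 | 5·0+6·1+3·6 = 24
L: 3·3+4·0 = 9 | 5·0+6·0+3·3 = 9
gcd(3,4,5,6,3) = 1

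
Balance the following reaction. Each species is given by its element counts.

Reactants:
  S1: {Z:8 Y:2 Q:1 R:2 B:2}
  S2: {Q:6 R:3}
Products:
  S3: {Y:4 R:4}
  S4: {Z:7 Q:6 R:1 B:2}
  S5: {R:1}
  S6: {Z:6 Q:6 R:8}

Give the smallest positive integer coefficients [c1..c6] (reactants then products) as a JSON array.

Z: 6·8+6·0 = 48 | 3·0+6·7+4·0+1·6 = 48
Y: 6·2+6·0 = 12 | 3·4+6·0+4·0+1·0 = 12
Q: 6·1+6·6 = 42 | 3·0+6·6+4·0+1·6 = 42
R: 6·2+6·3 = 30 | 3·4+6·1+4·1+1·8 = 30
B: 6·2+6·0 = 12 | 3·0+6·2+4·0+1·0 = 12
gcd(6,6,3,6,4,1) = 1

Coefficients: [6, 6, 3, 6, 4, 1]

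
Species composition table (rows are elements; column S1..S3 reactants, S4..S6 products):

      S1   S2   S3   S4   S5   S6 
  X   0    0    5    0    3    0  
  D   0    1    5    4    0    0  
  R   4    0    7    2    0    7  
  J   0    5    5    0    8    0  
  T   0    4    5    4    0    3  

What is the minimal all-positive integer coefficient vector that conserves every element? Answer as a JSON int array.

Coefficients: [6, 5, 3, 5, 5, 5]

X: 6·0+5·0+3·5 = 15 | 5·0+5·3+5·0 = 15
D: 6·0+5·1+3·5 = 20 | 5·4+5·0+5·0 = 20
R: 6·4+5·0+3·7 = 45 | 5·2+5·0+5·7 = 45
J: 6·0+5·5+3·5 = 40 | 5·0+5·8+5·0 = 40
T: 6·0+5·4+3·5 = 35 | 5·4+5·0+5·3 = 35
gcd(6,5,3,5,5,5) = 1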